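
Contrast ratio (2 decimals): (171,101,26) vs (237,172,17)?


Linearize each sRGB channel c=v/255: c/12.92 if c ≤ 0.04045 else ((c+0.055)/1.055)^2.4
L = 0.2126×R_lin + 0.7152×G_lin + 0.0722×B_lin
Color 1 (171,101,26):
  R=171: 171/255≈0.6706 > 0.04045 → ((0.6706+0.055)/1.055)^2.4 ≈ 0.40724
  G=101: 101/255≈0.3961 > 0.04045 → ((0.3961+0.055)/1.055)^2.4 ≈ 0.13014
  B=26: 26/255≈0.1020 > 0.04045 → ((0.1020+0.055)/1.055)^2.4 ≈ 0.01033
  L1 = 0.2126×0.40724 + 0.7152×0.13014 + 0.0722×0.01033 ≈ 0.18040
Color 2 (237,172,17):
  R=237: 237/255≈0.9294 > 0.04045 → ((0.9294+0.055)/1.055)^2.4 ≈ 0.84687
  G=172: 172/255≈0.6745 > 0.04045 → ((0.6745+0.055)/1.055)^2.4 ≈ 0.41254
  B=17: 17/255≈0.0667 > 0.04045 → ((0.0667+0.055)/1.055)^2.4 ≈ 0.00561
  L2 = 0.2126×0.84687 + 0.7152×0.41254 + 0.0722×0.00561 ≈ 0.47550
Lighter = 0.47550, Darker = 0.18040
Ratio = (L_lighter + 0.05) / (L_darker + 0.05)
Ratio = (0.47550 + 0.05) / (0.18040 + 0.05) = 0.52550 / 0.23040 ≈ 2.2808
Ratio ≈ 2.28:1


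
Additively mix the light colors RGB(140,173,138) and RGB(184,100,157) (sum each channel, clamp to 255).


Additive: each channel = min(255, C₁+C₂)
R: 140+184 = 324 → 255
G: 173+100 = 273 → 255
B: 138+157 = 295 → 255
= RGB(255, 255, 255)


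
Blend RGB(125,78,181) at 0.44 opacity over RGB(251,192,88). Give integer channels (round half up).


C = α×F + (1-α)×B, with 1-α = 0.56
R: 0.44×125 + 0.56×251 = 55.00 + 140.56 = 195.56 → 196
G: 0.44×78 + 0.56×192 = 34.32 + 107.52 = 141.84 → 142
B: 0.44×181 + 0.56×88 = 79.64 + 49.28 = 128.92 → 129
= RGB(196, 142, 129)


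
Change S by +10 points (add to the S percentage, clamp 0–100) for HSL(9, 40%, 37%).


Original S = 40%
Adjustment = +10 percentage points
New S = 40 + (10) = 50
Clamp to [0, 100] → 50
= HSL(9°, 50%, 37%)


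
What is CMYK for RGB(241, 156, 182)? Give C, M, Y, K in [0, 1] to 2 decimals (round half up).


R'=241/255≈0.9451, G'=156/255≈0.6118, B'=182/255≈0.7137
K = 1 - max(R',G',B') = 1 - 241/255 = 14/255 = 0.05490… → 0.05
(1-R'-K)/(1-K) simplifies to (max-R)/max with max = 241:
C = (241-241)/241 = 0/241 = 0 → 0.00
M = (241-156)/241 = 85/241 = 0.35269… → 0.35
Y = (241-182)/241 = 59/241 = 0.24481… → 0.24
= CMYK(0.00, 0.35, 0.24, 0.05)


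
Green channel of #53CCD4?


Color: #53CCD4
R = 53 = 83
G = CC = 204
B = D4 = 212
Green = 204


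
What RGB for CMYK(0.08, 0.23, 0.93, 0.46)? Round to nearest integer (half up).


R = 255 × (1-C) × (1-K) = 255 × 0.92 × 0.54 = 126.684 → 127
G = 255 × (1-M) × (1-K) = 255 × 0.77 × 0.54 = 106.029 → 106
B = 255 × (1-Y) × (1-K) = 255 × 0.07 × 0.54 = 9.639 → 10
= RGB(127, 106, 10)


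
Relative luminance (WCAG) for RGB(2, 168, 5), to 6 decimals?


Linearize each channel (sRGB transfer function): c = v/255; c_lin = c/12.92 if c ≤ 0.04045, else ((c+0.055)/1.055)^2.4
  R: 2/255 ≈ 0.007843 ≤ 0.04045 → 0.007843/12.92 ≈ 0.000607
  G: 168/255 ≈ 0.658824 > 0.04045 → ((0.658824+0.055)/1.055)^2.4 ≈ 0.391572
  B: 5/255 ≈ 0.019608 ≤ 0.04045 → 0.019608/12.92 ≈ 0.001518
R_lin = 0.000607, G_lin = 0.391572, B_lin = 0.001518
L = 0.2126×R + 0.7152×G + 0.0722×B
L = 0.2126×0.000607 + 0.7152×0.391572 + 0.0722×0.001518
L ≈ 0.280291


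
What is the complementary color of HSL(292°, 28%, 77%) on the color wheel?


Complement = opposite side of color wheel = hue + 180°
H' = (292 + 180) mod 360 = 112°
S and L unchanged.
= HSL(112°, 28%, 77%)


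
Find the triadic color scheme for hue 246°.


Triadic: equally spaced at 120° intervals
H1 = 246°
H2 = (246 + 120) mod 360 = 6°
H3 = (246 + 240) mod 360 = 126°
Triadic = 246°, 6°, 126°


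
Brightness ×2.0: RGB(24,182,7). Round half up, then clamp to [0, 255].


Multiply each channel by 2.0, round half up, clamp to [0, 255]
R: 24×2.0 = 48
G: 182×2.0 = 364 → clamp → 255
B: 7×2.0 = 14
= RGB(48, 255, 14)


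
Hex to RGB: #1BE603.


1B → 27 (R)
E6 → 230 (G)
03 → 3 (B)
= RGB(27, 230, 3)


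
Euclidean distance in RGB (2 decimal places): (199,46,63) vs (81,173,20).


d = √[(R₁-R₂)² + (G₁-G₂)² + (B₁-B₂)²]
d = √[(199-81)² + (46-173)² + (63-20)²]
d = √[13924 + 16129 + 1849]
d = √31902
d ≈ 178.61


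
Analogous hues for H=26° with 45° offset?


Base hue: 26°
Left analog: (26 - 45) mod 360 = 341°
Right analog: (26 + 45) mod 360 = 71°
Analogous hues = 341° and 71°


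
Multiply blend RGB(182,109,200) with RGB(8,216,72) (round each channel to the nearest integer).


Multiply: C = A×B/255, rounded to nearest integer
R: 182×8/255 = 1456/255 ≈ 5.710 → 6
G: 109×216/255 = 23544/255 ≈ 92.329 → 92
B: 200×72/255 = 14400/255 ≈ 56.471 → 56
= RGB(6, 92, 56)


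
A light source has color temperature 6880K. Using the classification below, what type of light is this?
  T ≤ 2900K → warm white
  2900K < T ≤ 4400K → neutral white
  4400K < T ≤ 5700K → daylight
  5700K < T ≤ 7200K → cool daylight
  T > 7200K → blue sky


Temperature: 6880K
5700K < 6880K ≤ 7200K → cool daylight
Classification: cool daylight


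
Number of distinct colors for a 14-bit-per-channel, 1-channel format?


Total bits = 14 bits/channel × 1 channels = 14 bits
Distinct colors = 2^14
= 16,384 colors


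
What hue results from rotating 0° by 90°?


New hue = (H + rotation) mod 360
New hue = (0 + 90) mod 360
= 90 mod 360
= 90°


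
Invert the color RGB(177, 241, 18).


Invert: (255-R, 255-G, 255-B)
R: 255-177 = 78
G: 255-241 = 14
B: 255-18 = 237
= RGB(78, 14, 237)


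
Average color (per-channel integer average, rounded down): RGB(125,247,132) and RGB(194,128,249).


Midpoint: each channel = ⌊(C₁+C₂)/2⌋
R: ⌊(125+194)/2⌋ = 159
G: ⌊(247+128)/2⌋ = 187
B: ⌊(132+249)/2⌋ = 190
= RGB(159, 187, 190)


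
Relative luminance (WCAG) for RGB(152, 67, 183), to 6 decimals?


Linearize each channel (sRGB transfer function): c = v/255; c_lin = c/12.92 if c ≤ 0.04045, else ((c+0.055)/1.055)^2.4
  R: 152/255 ≈ 0.596078 > 0.04045 → ((0.596078+0.055)/1.055)^2.4 ≈ 0.313989
  G: 67/255 ≈ 0.262745 > 0.04045 → ((0.262745+0.055)/1.055)^2.4 ≈ 0.056128
  B: 183/255 ≈ 0.717647 > 0.04045 → ((0.717647+0.055)/1.055)^2.4 ≈ 0.473531
R_lin = 0.313989, G_lin = 0.056128, B_lin = 0.473531
L = 0.2126×R + 0.7152×G + 0.0722×B
L = 0.2126×0.313989 + 0.7152×0.056128 + 0.0722×0.473531
L ≈ 0.141086


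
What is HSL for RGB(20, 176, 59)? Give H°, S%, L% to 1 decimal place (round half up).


Normalize: R'=20/255≈0.0784, G'=176/255≈0.6902, B'=59/255≈0.2314
Max=176/255, Min=20/255, Δ=Max-Min=156/255
L = (Max+Min)/2 = (176+20)/510 = 196/510 = 0.38431… → L = 38.4%
L ≤ 0.5 → S = Δ/(Max+Min) = 156/(176+20) = 156/196 = 0.79591… → S = 79.6%
(the 1/255 factors cancel in S and H, so raw channel differences can be used)
Max is G' → H = 60 × ((B-R)/Δ + 2) = 60 × ((59-20)/156 + 2)
  39/156 + 2 = 0.25 + 2 = 2.25
  H = 60 × 2.25 = 135° → H = 135.0°
= HSL(135.0°, 79.6%, 38.4%)


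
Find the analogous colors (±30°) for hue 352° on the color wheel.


Base hue: 352°
Left analog: (352 - 30) mod 360 = 322°
Right analog: (352 + 30) mod 360 = 22°
Analogous hues = 322° and 22°


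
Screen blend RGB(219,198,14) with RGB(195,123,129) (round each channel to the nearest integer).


Screen: C = 255 - (255-A)×(255-B)/255, rounded to nearest integer
R: 255 - (255-219)×(255-195)/255 = 255 - 2160/255 ≈ 255 - 8.471 = 246.529 → 247
G: 255 - (255-198)×(255-123)/255 = 255 - 7524/255 ≈ 255 - 29.506 = 225.494 → 225
B: 255 - (255-14)×(255-129)/255 = 255 - 30366/255 ≈ 255 - 119.082 = 135.918 → 136
= RGB(247, 225, 136)


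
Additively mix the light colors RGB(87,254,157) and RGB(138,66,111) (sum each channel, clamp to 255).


Additive: each channel = min(255, C₁+C₂)
R: 87+138 = 225 → 225
G: 254+66 = 320 → 255
B: 157+111 = 268 → 255
= RGB(225, 255, 255)


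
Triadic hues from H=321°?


Triadic: equally spaced at 120° intervals
H1 = 321°
H2 = (321 + 120) mod 360 = 81°
H3 = (321 + 240) mod 360 = 201°
Triadic = 321°, 81°, 201°


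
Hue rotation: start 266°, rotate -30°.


New hue = (H + rotation) mod 360
New hue = (266 -30) mod 360
= 236 mod 360
= 236°


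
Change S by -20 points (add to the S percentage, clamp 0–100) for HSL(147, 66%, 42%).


Original S = 66%
Adjustment = -20 percentage points
New S = 66 + (-20) = 46
Clamp to [0, 100] → 46
= HSL(147°, 46%, 42%)


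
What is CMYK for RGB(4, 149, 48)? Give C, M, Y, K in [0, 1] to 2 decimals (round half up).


R'=4/255≈0.0157, G'=149/255≈0.5843, B'=48/255≈0.1882
K = 1 - max(R',G',B') = 1 - 149/255 = 106/255 = 0.41568… → 0.42
(1-R'-K)/(1-K) simplifies to (max-R)/max with max = 149:
C = (149-4)/149 = 145/149 = 0.97315… → 0.97
M = (149-149)/149 = 0/149 = 0 → 0.00
Y = (149-48)/149 = 101/149 = 0.67785… → 0.68
= CMYK(0.97, 0.00, 0.68, 0.42)


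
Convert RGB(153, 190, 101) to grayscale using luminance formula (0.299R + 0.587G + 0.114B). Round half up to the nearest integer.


Gray = 0.299×R + 0.587×G + 0.114×B
Gray = 0.299×153 + 0.587×190 + 0.114×101
Gray = 45.747 + 111.530 + 11.514
Gray = 168.791 → round half up → 169
Gray = 169


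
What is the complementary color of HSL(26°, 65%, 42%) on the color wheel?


Complement = opposite side of color wheel = hue + 180°
H' = (26 + 180) mod 360 = 206°
S and L unchanged.
= HSL(206°, 65%, 42%)


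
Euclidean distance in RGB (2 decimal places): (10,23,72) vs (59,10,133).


d = √[(R₁-R₂)² + (G₁-G₂)² + (B₁-B₂)²]
d = √[(10-59)² + (23-10)² + (72-133)²]
d = √[2401 + 169 + 3721]
d = √6291
d ≈ 79.32


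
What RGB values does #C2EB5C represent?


C2 → 194 (R)
EB → 235 (G)
5C → 92 (B)
= RGB(194, 235, 92)


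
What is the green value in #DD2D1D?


Color: #DD2D1D
R = DD = 221
G = 2D = 45
B = 1D = 29
Green = 45


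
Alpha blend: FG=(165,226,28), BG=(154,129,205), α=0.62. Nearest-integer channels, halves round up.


C = α×F + (1-α)×B, with 1-α = 0.38
R: 0.62×165 + 0.38×154 = 102.30 + 58.52 = 160.82 → 161
G: 0.62×226 + 0.38×129 = 140.12 + 49.02 = 189.14 → 189
B: 0.62×28 + 0.38×205 = 17.36 + 77.90 = 95.26 → 95
= RGB(161, 189, 95)


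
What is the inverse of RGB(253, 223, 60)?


Invert: (255-R, 255-G, 255-B)
R: 255-253 = 2
G: 255-223 = 32
B: 255-60 = 195
= RGB(2, 32, 195)


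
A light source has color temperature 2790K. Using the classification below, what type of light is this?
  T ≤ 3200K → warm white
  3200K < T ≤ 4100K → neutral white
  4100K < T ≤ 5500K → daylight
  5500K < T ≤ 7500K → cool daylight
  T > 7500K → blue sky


Temperature: 2790K
2790K ≤ 3200K → warm white
Classification: warm white


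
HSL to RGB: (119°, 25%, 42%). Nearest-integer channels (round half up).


H=119°, S=0.25, L=0.42
C = (1-|2L-1|)×S = (1-|-0.16|)×0.25 = 0.21
H' = H/60 = 119/60 ≈ 1.9833; X = C×(1-|H' mod 2 - 1|) = 0.0035
m = L - C/2 = 0.42 - 0.105 = 0.315
Sector ⌊H'⌋ = 1 → (R',G',B') = (0.0035, 0.21, 0.0)
RGB = ((R'+m)×255, (G'+m)×255, (B'+m)×255) = (81.2175, 133.875, 80.325)
Round half up → RGB(81, 134, 80)


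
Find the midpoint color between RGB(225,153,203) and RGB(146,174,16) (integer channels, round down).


Midpoint: each channel = ⌊(C₁+C₂)/2⌋
R: ⌊(225+146)/2⌋ = 185
G: ⌊(153+174)/2⌋ = 163
B: ⌊(203+16)/2⌋ = 109
= RGB(185, 163, 109)


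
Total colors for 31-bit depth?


Colors = 2^bits = 2^31
= 2,147,483,648 colors


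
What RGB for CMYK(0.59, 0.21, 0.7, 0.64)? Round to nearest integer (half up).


R = 255 × (1-C) × (1-K) = 255 × 0.41 × 0.36 = 37.638 → 38
G = 255 × (1-M) × (1-K) = 255 × 0.79 × 0.36 = 72.522 → 73
B = 255 × (1-Y) × (1-K) = 255 × 0.30 × 0.36 = 27.54 → 28
= RGB(38, 73, 28)


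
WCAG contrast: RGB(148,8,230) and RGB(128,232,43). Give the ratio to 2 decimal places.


Linearize each sRGB channel c=v/255: c/12.92 if c ≤ 0.04045 else ((c+0.055)/1.055)^2.4
L = 0.2126×R_lin + 0.7152×G_lin + 0.0722×B_lin
Color 1 (148,8,230):
  R=148: 148/255≈0.5804 > 0.04045 → ((0.5804+0.055)/1.055)^2.4 ≈ 0.29614
  G=8: 8/255≈0.0314 ≤ 0.04045 → 0.0314/12.92 ≈ 0.00243
  B=230: 230/255≈0.9020 > 0.04045 → ((0.9020+0.055)/1.055)^2.4 ≈ 0.79130
  L1 = 0.2126×0.29614 + 0.7152×0.00243 + 0.0722×0.79130 ≈ 0.12183
Color 2 (128,232,43):
  R=128: 128/255≈0.5020 > 0.04045 → ((0.5020+0.055)/1.055)^2.4 ≈ 0.21586
  G=232: 232/255≈0.9098 > 0.04045 → ((0.9098+0.055)/1.055)^2.4 ≈ 0.80695
  B=43: 43/255≈0.1686 > 0.04045 → ((0.1686+0.055)/1.055)^2.4 ≈ 0.02416
  L2 = 0.2126×0.21586 + 0.7152×0.80695 + 0.0722×0.02416 ≈ 0.62477
Lighter = 0.62477, Darker = 0.12183
Ratio = (L_lighter + 0.05) / (L_darker + 0.05)
Ratio = (0.62477 + 0.05) / (0.12183 + 0.05) = 0.67477 / 0.17183 ≈ 3.9270
Ratio ≈ 3.93:1


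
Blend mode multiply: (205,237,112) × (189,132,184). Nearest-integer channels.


Multiply: C = A×B/255, rounded to nearest integer
R: 205×189/255 = 38745/255 ≈ 151.941 → 152
G: 237×132/255 = 31284/255 ≈ 122.682 → 123
B: 112×184/255 = 20608/255 ≈ 80.816 → 81
= RGB(152, 123, 81)


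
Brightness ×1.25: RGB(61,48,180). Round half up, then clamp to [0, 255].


Multiply each channel by 1.25, round half up, clamp to [0, 255]
R: 61×1.25 = 76.25 → round → 76
G: 48×1.25 = 60
B: 180×1.25 = 225
= RGB(76, 60, 225)


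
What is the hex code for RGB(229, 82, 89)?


R = 229 → E5 (hex)
G = 82 → 52 (hex)
B = 89 → 59 (hex)
Hex = #E55259


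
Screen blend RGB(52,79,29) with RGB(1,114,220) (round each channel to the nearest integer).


Screen: C = 255 - (255-A)×(255-B)/255, rounded to nearest integer
R: 255 - (255-52)×(255-1)/255 = 255 - 51562/255 ≈ 255 - 202.204 = 52.796 → 53
G: 255 - (255-79)×(255-114)/255 = 255 - 24816/255 ≈ 255 - 97.318 = 157.682 → 158
B: 255 - (255-29)×(255-220)/255 = 255 - 7910/255 ≈ 255 - 31.020 = 223.980 → 224
= RGB(53, 158, 224)


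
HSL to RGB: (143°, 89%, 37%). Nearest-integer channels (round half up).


H=143°, S=0.89, L=0.37
C = (1-|2L-1|)×S = (1-|-0.26|)×0.89 = 0.6586
H' = H/60 = 143/60 ≈ 2.3833; X = C×(1-|H' mod 2 - 1|) ≈ 0.2525
m = L - C/2 = 0.37 - 0.3293 = 0.0407
Sector ⌊H'⌋ = 2 → (R',G',B') = (0.0, 0.6586, ≈0.2525)
RGB = ((R'+m)×255, (G'+m)×255, (B'+m)×255) = (10.3785, 178.3215, 74.75665)
Round half up → RGB(10, 178, 75)


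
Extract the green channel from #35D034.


Color: #35D034
R = 35 = 53
G = D0 = 208
B = 34 = 52
Green = 208


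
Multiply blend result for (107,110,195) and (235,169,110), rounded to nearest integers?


Multiply: C = A×B/255, rounded to nearest integer
R: 107×235/255 = 25145/255 ≈ 98.608 → 99
G: 110×169/255 = 18590/255 ≈ 72.902 → 73
B: 195×110/255 = 21450/255 ≈ 84.118 → 84
= RGB(99, 73, 84)


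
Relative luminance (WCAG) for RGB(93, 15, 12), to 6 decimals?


Linearize each channel (sRGB transfer function): c = v/255; c_lin = c/12.92 if c ≤ 0.04045, else ((c+0.055)/1.055)^2.4
  R: 93/255 ≈ 0.364706 > 0.04045 → ((0.364706+0.055)/1.055)^2.4 ≈ 0.109462
  G: 15/255 ≈ 0.058824 > 0.04045 → ((0.058824+0.055)/1.055)^2.4 ≈ 0.004777
  B: 12/255 ≈ 0.047059 > 0.04045 → ((0.047059+0.055)/1.055)^2.4 ≈ 0.003677
R_lin = 0.109462, G_lin = 0.004777, B_lin = 0.003677
L = 0.2126×R + 0.7152×G + 0.0722×B
L = 0.2126×0.109462 + 0.7152×0.004777 + 0.0722×0.003677
L ≈ 0.026953


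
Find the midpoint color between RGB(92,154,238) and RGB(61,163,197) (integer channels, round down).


Midpoint: each channel = ⌊(C₁+C₂)/2⌋
R: ⌊(92+61)/2⌋ = 76
G: ⌊(154+163)/2⌋ = 158
B: ⌊(238+197)/2⌋ = 217
= RGB(76, 158, 217)


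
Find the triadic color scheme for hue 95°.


Triadic: equally spaced at 120° intervals
H1 = 95°
H2 = (95 + 120) mod 360 = 215°
H3 = (95 + 240) mod 360 = 335°
Triadic = 95°, 215°, 335°


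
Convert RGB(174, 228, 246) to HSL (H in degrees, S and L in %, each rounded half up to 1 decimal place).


Normalize: R'=174/255≈0.6824, G'=228/255≈0.8941, B'=246/255≈0.9647
Max=246/255, Min=174/255, Δ=Max-Min=72/255
L = (Max+Min)/2 = (246+174)/510 = 420/510 = 0.82352… → L = 82.4%
L > 0.5 → S = Δ/(2-Max-Min) = 72/(510-246-174) = 72/90 = 0.8 → S = 80.0%
(the 1/255 factors cancel in S and H, so raw channel differences can be used)
Max is B' → H = 60 × ((R-G)/Δ + 4) = 60 × ((174-228)/72 + 4)
  -54/72 + 4 = -0.75 + 4 = 3.25
  H = 60 × 3.25 = 195° → H = 195.0°
= HSL(195.0°, 80.0%, 82.4%)


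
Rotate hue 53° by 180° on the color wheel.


New hue = (H + rotation) mod 360
New hue = (53 + 180) mod 360
= 233 mod 360
= 233°


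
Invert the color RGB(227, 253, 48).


Invert: (255-R, 255-G, 255-B)
R: 255-227 = 28
G: 255-253 = 2
B: 255-48 = 207
= RGB(28, 2, 207)


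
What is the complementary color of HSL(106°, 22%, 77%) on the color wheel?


Complement = opposite side of color wheel = hue + 180°
H' = (106 + 180) mod 360 = 286°
S and L unchanged.
= HSL(286°, 22%, 77%)


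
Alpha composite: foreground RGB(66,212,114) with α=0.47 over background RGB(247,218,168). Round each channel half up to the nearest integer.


C = α×F + (1-α)×B, with 1-α = 0.53
R: 0.47×66 + 0.53×247 = 31.02 + 130.91 = 161.93 → 162
G: 0.47×212 + 0.53×218 = 99.64 + 115.54 = 215.18 → 215
B: 0.47×114 + 0.53×168 = 53.58 + 89.04 = 142.62 → 143
= RGB(162, 215, 143)


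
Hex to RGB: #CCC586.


CC → 204 (R)
C5 → 197 (G)
86 → 134 (B)
= RGB(204, 197, 134)


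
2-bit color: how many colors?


Colors = 2^bits = 2^2
= 4 colors


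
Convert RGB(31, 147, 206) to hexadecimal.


R = 31 → 1F (hex)
G = 147 → 93 (hex)
B = 206 → CE (hex)
Hex = #1F93CE


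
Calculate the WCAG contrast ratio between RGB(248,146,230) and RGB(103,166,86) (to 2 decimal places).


Linearize each sRGB channel c=v/255: c/12.92 if c ≤ 0.04045 else ((c+0.055)/1.055)^2.4
L = 0.2126×R_lin + 0.7152×G_lin + 0.0722×B_lin
Color 1 (248,146,230):
  R=248: 248/255≈0.9725 > 0.04045 → ((0.9725+0.055)/1.055)^2.4 ≈ 0.93869
  G=146: 146/255≈0.5725 > 0.04045 → ((0.5725+0.055)/1.055)^2.4 ≈ 0.28744
  B=230: 230/255≈0.9020 > 0.04045 → ((0.9020+0.055)/1.055)^2.4 ≈ 0.79130
  L1 = 0.2126×0.93869 + 0.7152×0.28744 + 0.0722×0.79130 ≈ 0.46227
Color 2 (103,166,86):
  R=103: 103/255≈0.4039 > 0.04045 → ((0.4039+0.055)/1.055)^2.4 ≈ 0.13563
  G=166: 166/255≈0.6510 > 0.04045 → ((0.6510+0.055)/1.055)^2.4 ≈ 0.38133
  B=86: 86/255≈0.3373 > 0.04045 → ((0.3373+0.055)/1.055)^2.4 ≈ 0.09306
  L2 = 0.2126×0.13563 + 0.7152×0.38133 + 0.0722×0.09306 ≈ 0.30828
Lighter = 0.46227, Darker = 0.30828
Ratio = (L_lighter + 0.05) / (L_darker + 0.05)
Ratio = (0.46227 + 0.05) / (0.30828 + 0.05) = 0.51227 / 0.35828 ≈ 1.4298
Ratio ≈ 1.43:1


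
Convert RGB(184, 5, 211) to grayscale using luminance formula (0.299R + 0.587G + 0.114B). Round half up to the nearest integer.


Gray = 0.299×R + 0.587×G + 0.114×B
Gray = 0.299×184 + 0.587×5 + 0.114×211
Gray = 55.016 + 2.935 + 24.054
Gray = 82.005 → round half up → 82
Gray = 82


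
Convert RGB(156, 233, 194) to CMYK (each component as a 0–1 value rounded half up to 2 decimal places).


R'=156/255≈0.6118, G'=233/255≈0.9137, B'=194/255≈0.7608
K = 1 - max(R',G',B') = 1 - 233/255 = 22/255 = 0.08627… → 0.09
(1-R'-K)/(1-K) simplifies to (max-R)/max with max = 233:
C = (233-156)/233 = 77/233 = 0.33047… → 0.33
M = (233-233)/233 = 0/233 = 0 → 0.00
Y = (233-194)/233 = 39/233 = 0.16738… → 0.17
= CMYK(0.33, 0.00, 0.17, 0.09)


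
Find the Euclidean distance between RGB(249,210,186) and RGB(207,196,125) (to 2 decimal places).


d = √[(R₁-R₂)² + (G₁-G₂)² + (B₁-B₂)²]
d = √[(249-207)² + (210-196)² + (186-125)²]
d = √[1764 + 196 + 3721]
d = √5681
d ≈ 75.37


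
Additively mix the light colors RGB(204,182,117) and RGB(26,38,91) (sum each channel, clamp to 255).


Additive: each channel = min(255, C₁+C₂)
R: 204+26 = 230 → 230
G: 182+38 = 220 → 220
B: 117+91 = 208 → 208
= RGB(230, 220, 208)


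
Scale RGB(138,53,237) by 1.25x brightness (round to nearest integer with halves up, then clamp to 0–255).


Multiply each channel by 1.25, round half up, clamp to [0, 255]
R: 138×1.25 = 172.5 → round → 173
G: 53×1.25 = 66.25 → round → 66
B: 237×1.25 = 296.25 → round → 296 → clamp → 255
= RGB(173, 66, 255)


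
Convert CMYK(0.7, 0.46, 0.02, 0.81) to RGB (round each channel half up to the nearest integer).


R = 255 × (1-C) × (1-K) = 255 × 0.30 × 0.19 = 14.535 → 15
G = 255 × (1-M) × (1-K) = 255 × 0.54 × 0.19 = 26.163 → 26
B = 255 × (1-Y) × (1-K) = 255 × 0.98 × 0.19 = 47.481 → 47
= RGB(15, 26, 47)


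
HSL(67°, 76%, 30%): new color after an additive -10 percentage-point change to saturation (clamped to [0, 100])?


Original S = 76%
Adjustment = -10 percentage points
New S = 76 + (-10) = 66
Clamp to [0, 100] → 66
= HSL(67°, 66%, 30%)


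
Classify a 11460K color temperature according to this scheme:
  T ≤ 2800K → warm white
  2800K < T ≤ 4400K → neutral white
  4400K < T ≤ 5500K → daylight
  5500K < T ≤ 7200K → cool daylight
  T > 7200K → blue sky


Temperature: 11460K
11460K > 7200K → blue sky
Classification: blue sky


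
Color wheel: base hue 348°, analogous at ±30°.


Base hue: 348°
Left analog: (348 - 30) mod 360 = 318°
Right analog: (348 + 30) mod 360 = 18°
Analogous hues = 318° and 18°


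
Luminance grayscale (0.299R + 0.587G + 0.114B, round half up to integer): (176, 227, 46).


Gray = 0.299×R + 0.587×G + 0.114×B
Gray = 0.299×176 + 0.587×227 + 0.114×46
Gray = 52.624 + 133.249 + 5.244
Gray = 191.117 → round half up → 191
Gray = 191


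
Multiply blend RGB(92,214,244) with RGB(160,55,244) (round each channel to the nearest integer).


Multiply: C = A×B/255, rounded to nearest integer
R: 92×160/255 = 14720/255 ≈ 57.725 → 58
G: 214×55/255 = 11770/255 ≈ 46.157 → 46
B: 244×244/255 = 59536/255 ≈ 233.475 → 233
= RGB(58, 46, 233)


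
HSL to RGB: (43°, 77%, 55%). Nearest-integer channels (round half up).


H=43°, S=0.77, L=0.55
C = (1-|2L-1|)×S = (1-|0.10|)×0.77 = 0.693
H' = H/60 = 43/60 ≈ 0.7167; X = C×(1-|H' mod 2 - 1|) = 0.49665
m = L - C/2 = 0.55 - 0.3465 = 0.2035
Sector ⌊H'⌋ = 0 → (R',G',B') = (0.693, 0.49665, 0.0)
RGB = ((R'+m)×255, (G'+m)×255, (B'+m)×255) = (228.6075, 178.53825, 51.8925)
Round half up → RGB(229, 179, 52)


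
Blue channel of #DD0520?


Color: #DD0520
R = DD = 221
G = 05 = 5
B = 20 = 32
Blue = 32


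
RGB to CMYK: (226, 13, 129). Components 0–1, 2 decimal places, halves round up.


R'=226/255≈0.8863, G'=13/255≈0.0510, B'=129/255≈0.5059
K = 1 - max(R',G',B') = 1 - 226/255 = 29/255 = 0.11372… → 0.11
(1-R'-K)/(1-K) simplifies to (max-R)/max with max = 226:
C = (226-226)/226 = 0/226 = 0 → 0.00
M = (226-13)/226 = 213/226 = 0.94247… → 0.94
Y = (226-129)/226 = 97/226 = 0.42920… → 0.43
= CMYK(0.00, 0.94, 0.43, 0.11)


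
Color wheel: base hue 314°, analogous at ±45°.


Base hue: 314°
Left analog: (314 - 45) mod 360 = 269°
Right analog: (314 + 45) mod 360 = 359°
Analogous hues = 269° and 359°


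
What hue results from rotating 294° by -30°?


New hue = (H + rotation) mod 360
New hue = (294 -30) mod 360
= 264 mod 360
= 264°


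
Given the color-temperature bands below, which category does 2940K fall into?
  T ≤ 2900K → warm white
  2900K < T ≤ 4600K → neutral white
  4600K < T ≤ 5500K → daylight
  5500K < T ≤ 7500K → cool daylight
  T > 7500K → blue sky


Temperature: 2940K
2900K < 2940K ≤ 4600K → neutral white
Classification: neutral white


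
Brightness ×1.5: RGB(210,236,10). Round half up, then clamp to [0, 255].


Multiply each channel by 1.5, round half up, clamp to [0, 255]
R: 210×1.5 = 315 → clamp → 255
G: 236×1.5 = 354 → clamp → 255
B: 10×1.5 = 15
= RGB(255, 255, 15)


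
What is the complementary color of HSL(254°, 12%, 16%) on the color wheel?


Complement = opposite side of color wheel = hue + 180°
H' = (254 + 180) mod 360 = 74°
S and L unchanged.
= HSL(74°, 12%, 16%)


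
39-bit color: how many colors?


Colors = 2^bits = 2^39
= 549,755,813,888 colors


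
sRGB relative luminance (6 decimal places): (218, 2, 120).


Linearize each channel (sRGB transfer function): c = v/255; c_lin = c/12.92 if c ≤ 0.04045, else ((c+0.055)/1.055)^2.4
  R: 218/255 ≈ 0.854902 > 0.04045 → ((0.854902+0.055)/1.055)^2.4 ≈ 0.701102
  G: 2/255 ≈ 0.007843 ≤ 0.04045 → 0.007843/12.92 ≈ 0.000607
  B: 120/255 ≈ 0.470588 > 0.04045 → ((0.470588+0.055)/1.055)^2.4 ≈ 0.187821
R_lin = 0.701102, G_lin = 0.000607, B_lin = 0.187821
L = 0.2126×R + 0.7152×G + 0.0722×B
L = 0.2126×0.701102 + 0.7152×0.000607 + 0.0722×0.187821
L ≈ 0.163049


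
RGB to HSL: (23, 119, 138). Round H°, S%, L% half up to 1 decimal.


Normalize: R'=23/255≈0.0902, G'=119/255≈0.4667, B'=138/255≈0.5412
Max=138/255, Min=23/255, Δ=Max-Min=115/255
L = (Max+Min)/2 = (138+23)/510 = 161/510 = 0.31568… → L = 31.6%
L ≤ 0.5 → S = Δ/(Max+Min) = 115/(138+23) = 115/161 = 0.71428… → S = 71.4%
(the 1/255 factors cancel in S and H, so raw channel differences can be used)
Max is B' → H = 60 × ((R-G)/Δ + 4) = 60 × ((23-119)/115 + 4)
  -96/115 + 4 = -0.8347… + 4 = 3.1652…
  H = 60 × 3.1652… = 189.913…° → H = 189.9°
= HSL(189.9°, 71.4%, 31.6%)


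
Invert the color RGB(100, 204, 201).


Invert: (255-R, 255-G, 255-B)
R: 255-100 = 155
G: 255-204 = 51
B: 255-201 = 54
= RGB(155, 51, 54)


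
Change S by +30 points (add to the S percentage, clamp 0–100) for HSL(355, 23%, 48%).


Original S = 23%
Adjustment = +30 percentage points
New S = 23 + (30) = 53
Clamp to [0, 100] → 53
= HSL(355°, 53%, 48%)


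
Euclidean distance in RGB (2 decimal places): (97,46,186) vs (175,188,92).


d = √[(R₁-R₂)² + (G₁-G₂)² + (B₁-B₂)²]
d = √[(97-175)² + (46-188)² + (186-92)²]
d = √[6084 + 20164 + 8836]
d = √35084
d ≈ 187.31


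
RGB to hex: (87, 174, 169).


R = 87 → 57 (hex)
G = 174 → AE (hex)
B = 169 → A9 (hex)
Hex = #57AEA9


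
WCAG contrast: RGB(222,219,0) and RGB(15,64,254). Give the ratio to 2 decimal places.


Linearize each sRGB channel c=v/255: c/12.92 if c ≤ 0.04045 else ((c+0.055)/1.055)^2.4
L = 0.2126×R_lin + 0.7152×G_lin + 0.0722×B_lin
Color 1 (222,219,0):
  R=222: 222/255≈0.8706 > 0.04045 → ((0.8706+0.055)/1.055)^2.4 ≈ 0.73046
  G=219: 219/255≈0.8588 > 0.04045 → ((0.8588+0.055)/1.055)^2.4 ≈ 0.70838
  B=0: 0/255≈0.0000 ≤ 0.04045 → 0.0000/12.92 ≈ 0.00000
  L1 = 0.2126×0.73046 + 0.7152×0.70838 + 0.0722×0.00000 ≈ 0.66193
Color 2 (15,64,254):
  R=15: 15/255≈0.0588 > 0.04045 → ((0.0588+0.055)/1.055)^2.4 ≈ 0.00478
  G=64: 64/255≈0.2510 > 0.04045 → ((0.2510+0.055)/1.055)^2.4 ≈ 0.05127
  B=254: 254/255≈0.9961 > 0.04045 → ((0.9961+0.055)/1.055)^2.4 ≈ 0.99110
  L2 = 0.2126×0.00478 + 0.7152×0.05127 + 0.0722×0.99110 ≈ 0.10924
Lighter = 0.66193, Darker = 0.10924
Ratio = (L_lighter + 0.05) / (L_darker + 0.05)
Ratio = (0.66193 + 0.05) / (0.10924 + 0.05) = 0.71193 / 0.15924 ≈ 4.4707
Ratio ≈ 4.47:1


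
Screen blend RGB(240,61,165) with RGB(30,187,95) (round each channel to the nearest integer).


Screen: C = 255 - (255-A)×(255-B)/255, rounded to nearest integer
R: 255 - (255-240)×(255-30)/255 = 255 - 3375/255 ≈ 255 - 13.235 = 241.765 → 242
G: 255 - (255-61)×(255-187)/255 = 255 - 13192/255 ≈ 255 - 51.733 = 203.267 → 203
B: 255 - (255-165)×(255-95)/255 = 255 - 14400/255 ≈ 255 - 56.471 = 198.529 → 199
= RGB(242, 203, 199)


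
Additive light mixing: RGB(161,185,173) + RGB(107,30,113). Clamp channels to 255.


Additive: each channel = min(255, C₁+C₂)
R: 161+107 = 268 → 255
G: 185+30 = 215 → 215
B: 173+113 = 286 → 255
= RGB(255, 215, 255)


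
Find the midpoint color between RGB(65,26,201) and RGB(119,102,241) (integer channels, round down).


Midpoint: each channel = ⌊(C₁+C₂)/2⌋
R: ⌊(65+119)/2⌋ = 92
G: ⌊(26+102)/2⌋ = 64
B: ⌊(201+241)/2⌋ = 221
= RGB(92, 64, 221)


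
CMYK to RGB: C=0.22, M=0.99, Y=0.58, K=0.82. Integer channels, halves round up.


R = 255 × (1-C) × (1-K) = 255 × 0.78 × 0.18 = 35.802 → 36
G = 255 × (1-M) × (1-K) = 255 × 0.01 × 0.18 = 0.459 → 0
B = 255 × (1-Y) × (1-K) = 255 × 0.42 × 0.18 = 19.278 → 19
= RGB(36, 0, 19)


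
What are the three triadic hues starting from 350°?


Triadic: equally spaced at 120° intervals
H1 = 350°
H2 = (350 + 120) mod 360 = 110°
H3 = (350 + 240) mod 360 = 230°
Triadic = 350°, 110°, 230°


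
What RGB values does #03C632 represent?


03 → 3 (R)
C6 → 198 (G)
32 → 50 (B)
= RGB(3, 198, 50)


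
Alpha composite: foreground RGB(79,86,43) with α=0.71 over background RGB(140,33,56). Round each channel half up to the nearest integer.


C = α×F + (1-α)×B, with 1-α = 0.29
R: 0.71×79 + 0.29×140 = 56.09 + 40.60 = 96.69 → 97
G: 0.71×86 + 0.29×33 = 61.06 + 9.57 = 70.63 → 71
B: 0.71×43 + 0.29×56 = 30.53 + 16.24 = 46.77 → 47
= RGB(97, 71, 47)


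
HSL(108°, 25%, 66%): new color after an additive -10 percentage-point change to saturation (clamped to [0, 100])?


Original S = 25%
Adjustment = -10 percentage points
New S = 25 + (-10) = 15
Clamp to [0, 100] → 15
= HSL(108°, 15%, 66%)


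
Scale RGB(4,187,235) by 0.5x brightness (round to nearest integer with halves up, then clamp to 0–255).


Multiply each channel by 0.5, round half up, clamp to [0, 255]
R: 4×0.5 = 2
G: 187×0.5 = 93.5 → round → 94
B: 235×0.5 = 117.5 → round → 118
= RGB(2, 94, 118)


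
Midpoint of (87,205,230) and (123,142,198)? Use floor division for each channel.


Midpoint: each channel = ⌊(C₁+C₂)/2⌋
R: ⌊(87+123)/2⌋ = 105
G: ⌊(205+142)/2⌋ = 173
B: ⌊(230+198)/2⌋ = 214
= RGB(105, 173, 214)


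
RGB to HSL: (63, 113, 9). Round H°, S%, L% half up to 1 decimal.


Normalize: R'=63/255≈0.2471, G'=113/255≈0.4431, B'=9/255≈0.0353
Max=113/255, Min=9/255, Δ=Max-Min=104/255
L = (Max+Min)/2 = (113+9)/510 = 122/510 = 0.23921… → L = 23.9%
L ≤ 0.5 → S = Δ/(Max+Min) = 104/(113+9) = 104/122 = 0.85245… → S = 85.2%
(the 1/255 factors cancel in S and H, so raw channel differences can be used)
Max is G' → H = 60 × ((B-R)/Δ + 2) = 60 × ((9-63)/104 + 2)
  -54/104 + 2 = -0.5192… + 2 = 1.4807…
  H = 60 × 1.4807… = 88.846…° → H = 88.8°
= HSL(88.8°, 85.2%, 23.9%)


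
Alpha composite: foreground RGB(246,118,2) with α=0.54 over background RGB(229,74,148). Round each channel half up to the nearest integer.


C = α×F + (1-α)×B, with 1-α = 0.46
R: 0.54×246 + 0.46×229 = 132.84 + 105.34 = 238.18 → 238
G: 0.54×118 + 0.46×74 = 63.72 + 34.04 = 97.76 → 98
B: 0.54×2 + 0.46×148 = 1.08 + 68.08 = 69.16 → 69
= RGB(238, 98, 69)


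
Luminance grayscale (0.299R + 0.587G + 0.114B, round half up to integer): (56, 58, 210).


Gray = 0.299×R + 0.587×G + 0.114×B
Gray = 0.299×56 + 0.587×58 + 0.114×210
Gray = 16.744 + 34.046 + 23.940
Gray = 74.730 → round half up → 75
Gray = 75


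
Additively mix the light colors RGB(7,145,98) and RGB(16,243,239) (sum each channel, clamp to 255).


Additive: each channel = min(255, C₁+C₂)
R: 7+16 = 23 → 23
G: 145+243 = 388 → 255
B: 98+239 = 337 → 255
= RGB(23, 255, 255)


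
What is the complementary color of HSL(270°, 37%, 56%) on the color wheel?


Complement = opposite side of color wheel = hue + 180°
H' = (270 + 180) mod 360 = 90°
S and L unchanged.
= HSL(90°, 37%, 56%)


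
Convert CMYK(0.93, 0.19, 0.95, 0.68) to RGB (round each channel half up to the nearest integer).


R = 255 × (1-C) × (1-K) = 255 × 0.07 × 0.32 = 5.712 → 6
G = 255 × (1-M) × (1-K) = 255 × 0.81 × 0.32 = 66.096 → 66
B = 255 × (1-Y) × (1-K) = 255 × 0.05 × 0.32 = 4.08 → 4
= RGB(6, 66, 4)


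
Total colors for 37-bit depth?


Colors = 2^bits = 2^37
= 137,438,953,472 colors


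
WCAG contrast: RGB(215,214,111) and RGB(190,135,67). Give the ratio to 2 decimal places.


Linearize each sRGB channel c=v/255: c/12.92 if c ≤ 0.04045 else ((c+0.055)/1.055)^2.4
L = 0.2126×R_lin + 0.7152×G_lin + 0.0722×B_lin
Color 1 (215,214,111):
  R=215: 215/255≈0.8431 > 0.04045 → ((0.8431+0.055)/1.055)^2.4 ≈ 0.67954
  G=214: 214/255≈0.8392 > 0.04045 → ((0.8392+0.055)/1.055)^2.4 ≈ 0.67244
  B=111: 111/255≈0.4353 > 0.04045 → ((0.4353+0.055)/1.055)^2.4 ≈ 0.15896
  L1 = 0.2126×0.67954 + 0.7152×0.67244 + 0.0722×0.15896 ≈ 0.63688
Color 2 (190,135,67):
  R=190: 190/255≈0.7451 > 0.04045 → ((0.7451+0.055)/1.055)^2.4 ≈ 0.51492
  G=135: 135/255≈0.5294 > 0.04045 → ((0.5294+0.055)/1.055)^2.4 ≈ 0.24228
  B=67: 67/255≈0.2627 > 0.04045 → ((0.2627+0.055)/1.055)^2.4 ≈ 0.05613
  L2 = 0.2126×0.51492 + 0.7152×0.24228 + 0.0722×0.05613 ≈ 0.28680
Lighter = 0.63688, Darker = 0.28680
Ratio = (L_lighter + 0.05) / (L_darker + 0.05)
Ratio = (0.63688 + 0.05) / (0.28680 + 0.05) = 0.68688 / 0.33680 ≈ 2.0394
Ratio ≈ 2.04:1


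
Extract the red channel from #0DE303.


Color: #0DE303
R = 0D = 13
G = E3 = 227
B = 03 = 3
Red = 13


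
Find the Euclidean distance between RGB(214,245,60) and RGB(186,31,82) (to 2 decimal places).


d = √[(R₁-R₂)² + (G₁-G₂)² + (B₁-B₂)²]
d = √[(214-186)² + (245-31)² + (60-82)²]
d = √[784 + 45796 + 484]
d = √47064
d ≈ 216.94


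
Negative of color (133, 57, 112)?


Invert: (255-R, 255-G, 255-B)
R: 255-133 = 122
G: 255-57 = 198
B: 255-112 = 143
= RGB(122, 198, 143)


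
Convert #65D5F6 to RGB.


65 → 101 (R)
D5 → 213 (G)
F6 → 246 (B)
= RGB(101, 213, 246)


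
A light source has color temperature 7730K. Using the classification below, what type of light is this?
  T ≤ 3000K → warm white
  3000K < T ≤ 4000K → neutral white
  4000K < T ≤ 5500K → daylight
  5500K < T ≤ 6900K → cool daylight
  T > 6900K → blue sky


Temperature: 7730K
7730K > 6900K → blue sky
Classification: blue sky


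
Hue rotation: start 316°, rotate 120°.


New hue = (H + rotation) mod 360
New hue = (316 + 120) mod 360
= 436 mod 360
= 76°


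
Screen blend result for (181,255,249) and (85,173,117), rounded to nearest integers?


Screen: C = 255 - (255-A)×(255-B)/255, rounded to nearest integer
R: 255 - (255-181)×(255-85)/255 = 255 - 12580/255 ≈ 255 - 49.333 = 205.667 → 206
G: 255 - (255-255)×(255-173)/255 = 255 - 0/255 ≈ 255 - 0.000 = 255.000 → 255
B: 255 - (255-249)×(255-117)/255 = 255 - 828/255 ≈ 255 - 3.247 = 251.753 → 252
= RGB(206, 255, 252)


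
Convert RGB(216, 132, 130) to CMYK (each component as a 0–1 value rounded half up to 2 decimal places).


R'=216/255≈0.8471, G'=132/255≈0.5176, B'=130/255≈0.5098
K = 1 - max(R',G',B') = 1 - 216/255 = 39/255 = 0.15294… → 0.15
(1-R'-K)/(1-K) simplifies to (max-R)/max with max = 216:
C = (216-216)/216 = 0/216 = 0 → 0.00
M = (216-132)/216 = 84/216 = 0.38888… → 0.39
Y = (216-130)/216 = 86/216 = 0.39814… → 0.40
= CMYK(0.00, 0.39, 0.40, 0.15)


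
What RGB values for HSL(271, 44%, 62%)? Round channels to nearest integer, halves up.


H=271°, S=0.44, L=0.62
C = (1-|2L-1|)×S = (1-|0.24|)×0.44 = 0.3344
H' = H/60 = 271/60 ≈ 4.5167; X = C×(1-|H' mod 2 - 1|) ≈ 0.1728
m = L - C/2 = 0.62 - 0.1672 = 0.4528
Sector ⌊H'⌋ = 4 → (R',G',B') = (≈0.1728, 0.0, 0.3344)
RGB = ((R'+m)×255, (G'+m)×255, (B'+m)×255) = (159.5212, 115.464, 200.736)
Round half up → RGB(160, 115, 201)


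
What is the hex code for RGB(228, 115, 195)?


R = 228 → E4 (hex)
G = 115 → 73 (hex)
B = 195 → C3 (hex)
Hex = #E473C3


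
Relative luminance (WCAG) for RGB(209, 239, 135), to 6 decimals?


Linearize each channel (sRGB transfer function): c = v/255; c_lin = c/12.92 if c ≤ 0.04045, else ((c+0.055)/1.055)^2.4
  R: 209/255 ≈ 0.819608 > 0.04045 → ((0.819608+0.055)/1.055)^2.4 ≈ 0.637597
  G: 239/255 ≈ 0.937255 > 0.04045 → ((0.937255+0.055)/1.055)^2.4 ≈ 0.863157
  B: 135/255 ≈ 0.529412 > 0.04045 → ((0.529412+0.055)/1.055)^2.4 ≈ 0.242281
R_lin = 0.637597, G_lin = 0.863157, B_lin = 0.242281
L = 0.2126×R + 0.7152×G + 0.0722×B
L = 0.2126×0.637597 + 0.7152×0.863157 + 0.0722×0.242281
L ≈ 0.770376


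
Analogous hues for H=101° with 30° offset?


Base hue: 101°
Left analog: (101 - 30) mod 360 = 71°
Right analog: (101 + 30) mod 360 = 131°
Analogous hues = 71° and 131°


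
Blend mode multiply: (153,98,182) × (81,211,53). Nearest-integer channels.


Multiply: C = A×B/255, rounded to nearest integer
R: 153×81/255 = 12393/255 ≈ 48.600 → 49
G: 98×211/255 = 20678/255 ≈ 81.090 → 81
B: 182×53/255 = 9646/255 ≈ 37.827 → 38
= RGB(49, 81, 38)


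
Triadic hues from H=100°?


Triadic: equally spaced at 120° intervals
H1 = 100°
H2 = (100 + 120) mod 360 = 220°
H3 = (100 + 240) mod 360 = 340°
Triadic = 100°, 220°, 340°


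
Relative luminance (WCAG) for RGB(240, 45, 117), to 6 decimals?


Linearize each channel (sRGB transfer function): c = v/255; c_lin = c/12.92 if c ≤ 0.04045, else ((c+0.055)/1.055)^2.4
  R: 240/255 ≈ 0.941176 > 0.04045 → ((0.941176+0.055)/1.055)^2.4 ≈ 0.871367
  G: 45/255 ≈ 0.176471 > 0.04045 → ((0.176471+0.055)/1.055)^2.4 ≈ 0.026241
  B: 117/255 ≈ 0.458824 > 0.04045 → ((0.458824+0.055)/1.055)^2.4 ≈ 0.177888
R_lin = 0.871367, G_lin = 0.026241, B_lin = 0.177888
L = 0.2126×R + 0.7152×G + 0.0722×B
L = 0.2126×0.871367 + 0.7152×0.026241 + 0.0722×0.177888
L ≈ 0.216864


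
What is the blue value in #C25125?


Color: #C25125
R = C2 = 194
G = 51 = 81
B = 25 = 37
Blue = 37


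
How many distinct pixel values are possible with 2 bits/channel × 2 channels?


Total bits = 2 bits/channel × 2 channels = 4 bits
Distinct pixel values = 2^4
= 16 pixel values


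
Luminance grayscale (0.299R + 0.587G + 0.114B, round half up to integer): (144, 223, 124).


Gray = 0.299×R + 0.587×G + 0.114×B
Gray = 0.299×144 + 0.587×223 + 0.114×124
Gray = 43.056 + 130.901 + 14.136
Gray = 188.093 → round half up → 188
Gray = 188


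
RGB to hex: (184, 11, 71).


R = 184 → B8 (hex)
G = 11 → 0B (hex)
B = 71 → 47 (hex)
Hex = #B80B47


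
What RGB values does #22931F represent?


22 → 34 (R)
93 → 147 (G)
1F → 31 (B)
= RGB(34, 147, 31)


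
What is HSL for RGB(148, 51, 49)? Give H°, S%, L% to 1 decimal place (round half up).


Normalize: R'=148/255≈0.5804, G'=51/255≈0.2000, B'=49/255≈0.1922
Max=148/255, Min=49/255, Δ=Max-Min=99/255
L = (Max+Min)/2 = (148+49)/510 = 197/510 = 0.38627… → L = 38.6%
L ≤ 0.5 → S = Δ/(Max+Min) = 99/(148+49) = 99/197 = 0.50253… → S = 50.3%
(the 1/255 factors cancel in S and H, so raw channel differences can be used)
Max is R' → H = 60 × (((G-B)/Δ) mod 6) = 60 × (((51-49)/99) mod 6)
  2/99 = 0.0202…
  H = 60 × 0.0202… = 1.212…° → H = 1.2°
= HSL(1.2°, 50.3%, 38.6%)


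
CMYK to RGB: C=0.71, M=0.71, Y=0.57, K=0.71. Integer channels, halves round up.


R = 255 × (1-C) × (1-K) = 255 × 0.29 × 0.29 = 21.4455 → 21
G = 255 × (1-M) × (1-K) = 255 × 0.29 × 0.29 = 21.4455 → 21
B = 255 × (1-Y) × (1-K) = 255 × 0.43 × 0.29 = 31.7985 → 32
= RGB(21, 21, 32)


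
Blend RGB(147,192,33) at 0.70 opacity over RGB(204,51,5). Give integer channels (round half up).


C = α×F + (1-α)×B, with 1-α = 0.30
R: 0.70×147 + 0.30×204 = 102.90 + 61.20 = 164.10 → 164
G: 0.70×192 + 0.30×51 = 134.40 + 15.30 = 149.70 → 150
B: 0.70×33 + 0.30×5 = 23.10 + 1.50 = 24.60 → 25
= RGB(164, 150, 25)


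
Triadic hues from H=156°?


Triadic: equally spaced at 120° intervals
H1 = 156°
H2 = (156 + 120) mod 360 = 276°
H3 = (156 + 240) mod 360 = 36°
Triadic = 156°, 276°, 36°
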